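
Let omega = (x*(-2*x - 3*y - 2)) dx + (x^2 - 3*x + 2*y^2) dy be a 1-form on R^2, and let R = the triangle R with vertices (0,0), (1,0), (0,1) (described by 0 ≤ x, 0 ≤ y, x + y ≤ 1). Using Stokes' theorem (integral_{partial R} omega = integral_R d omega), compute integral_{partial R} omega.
integral_(partial R) omega = -2/3

Stokes: integral_partial_R omega = integral_R d omega with d omega = (∂Q/∂x - ∂P/∂y) dx ∧ dy.
  ∂Q/∂x = 2*x - 3
  ∂P/∂y = -3*x
  integrand = ∂Q/∂x - ∂P/∂y = 5*x - 3.
Integrating over R: integral_0^1 integral_0^{1-x} (5*x - 3) dy dx = -2/3.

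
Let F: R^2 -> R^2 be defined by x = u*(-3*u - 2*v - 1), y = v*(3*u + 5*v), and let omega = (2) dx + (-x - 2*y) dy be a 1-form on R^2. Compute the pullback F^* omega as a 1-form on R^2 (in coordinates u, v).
F^* omega = (9*u^2*v - 12*u*v^2 + 3*u*v - 12*u - 30*v^3 - 4*v - 2) du + (9*u^3 + 18*u^2*v + 3*u^2 - 70*u*v^2 + 10*u*v - 4*u - 100*v^3) dv

Using F^*(f dg) = (f ∘ F) d(g ∘ F), substitute each coordinate x_i by F_i(u, v) in f_i, and replace dx_i by d F_i = (∂F_i/∂u) du + (∂F_i/∂v) dv.
  For the x component: f_1(F) = 2; d F_1 = (-6*u - 2*v - 1) du + (-2*u) dv
  For the y component: f_2(F) = 3*u^2 - 4*u*v + u - 10*v^2; d F_2 = (3*v) du + (3*u + 10*v) dv
Combining and collecting du, dv coefficients:
  coeff of du: 9*u^2*v - 12*u*v^2 + 3*u*v - 12*u - 30*v^3 - 4*v - 2
  coeff of dv: 9*u^3 + 18*u^2*v + 3*u^2 - 70*u*v^2 + 10*u*v - 4*u - 100*v^3
F^* omega = (9*u^2*v - 12*u*v^2 + 3*u*v - 12*u - 30*v^3 - 4*v - 2) du + (9*u^3 + 18*u^2*v + 3*u^2 - 70*u*v^2 + 10*u*v - 4*u - 100*v^3) dv.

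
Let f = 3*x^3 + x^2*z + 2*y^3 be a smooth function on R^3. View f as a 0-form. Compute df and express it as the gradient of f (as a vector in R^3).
df = (x*(9*x + 2*z)) dx + (6*y^2) dy + (x^2) dz; grad f = (x*(9*x + 2*z), 6*y^2, x^2)

For a 0-form f, d f = (∂f/∂x) dx + (∂f/∂y) dy + (∂f/∂z) dz. The components of the vector representation are exactly the entries of grad f in Cartesian coordinates:
  ∂f/∂x = x*(9*x + 2*z)
  ∂f/∂y = 6*y^2
  ∂f/∂z = x^2.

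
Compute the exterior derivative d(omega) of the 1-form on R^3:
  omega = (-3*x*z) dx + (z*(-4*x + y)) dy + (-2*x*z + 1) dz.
d(omega) = (-4*z) dx ∧ dy + (3*x - 2*z) dx ∧ dz + (4*x - y) dy ∧ dz

For a 1-form omega = sum_i f_i dx_i, the exterior derivative is
  d(omega) = sum_{i < j} (∂f_j/∂x_i - ∂f_i/∂x_j) dx_i ∧ dx_j.
  coefficient of dx ∧ dy: ∂f_2/∂x - ∂f_1/∂y = ∂(z*(-4*x + y))/∂x - ∂(-3*x*z)/∂y = -4*z
  coefficient of dx ∧ dz: ∂f_3/∂x - ∂f_1/∂z = ∂(-2*x*z + 1)/∂x - ∂(-3*x*z)/∂z = 3*x - 2*z
  coefficient of dy ∧ dz: ∂f_3/∂y - ∂f_2/∂z = ∂(-2*x*z + 1)/∂y - ∂(z*(-4*x + y))/∂z = 4*x - y
Assembling: d(omega) = (-4*z) dx ∧ dy + (3*x - 2*z) dx ∧ dz + (4*x - y) dy ∧ dz.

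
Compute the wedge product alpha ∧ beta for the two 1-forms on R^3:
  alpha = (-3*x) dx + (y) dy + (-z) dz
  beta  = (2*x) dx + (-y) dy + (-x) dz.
alpha ∧ beta = (x*y) dx ∧ dy + (x*(3*x + 2*z)) dx ∧ dz + (-y*(x + z)) dy ∧ dz

Distribute the wedge, using dx_i ∧ dx_j = -dx_j ∧ dx_i and dx_i ∧ dx_i = 0. For each pair (i, j) with i < j, the coefficient of dx_i ∧ dx_j in alpha ∧ beta is (alpha_i * beta_j - alpha_j * beta_i). Collecting: alpha ∧ beta = (x*y) dx ∧ dy + (x*(3*x + 2*z)) dx ∧ dz + (-y*(x + z)) dy ∧ dz.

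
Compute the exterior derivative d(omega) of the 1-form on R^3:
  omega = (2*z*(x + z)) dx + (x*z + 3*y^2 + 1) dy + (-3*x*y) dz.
d(omega) = (z) dx ∧ dy + (-2*x - 3*y - 4*z) dx ∧ dz + (-4*x) dy ∧ dz

For a 1-form omega = sum_i f_i dx_i, the exterior derivative is
  d(omega) = sum_{i < j} (∂f_j/∂x_i - ∂f_i/∂x_j) dx_i ∧ dx_j.
  coefficient of dx ∧ dy: ∂f_2/∂x - ∂f_1/∂y = ∂(x*z + 3*y^2 + 1)/∂x - ∂(2*z*(x + z))/∂y = z
  coefficient of dx ∧ dz: ∂f_3/∂x - ∂f_1/∂z = ∂(-3*x*y)/∂x - ∂(2*z*(x + z))/∂z = -2*x - 3*y - 4*z
  coefficient of dy ∧ dz: ∂f_3/∂y - ∂f_2/∂z = ∂(-3*x*y)/∂y - ∂(x*z + 3*y^2 + 1)/∂z = -4*x
Assembling: d(omega) = (z) dx ∧ dy + (-2*x - 3*y - 4*z) dx ∧ dz + (-4*x) dy ∧ dz.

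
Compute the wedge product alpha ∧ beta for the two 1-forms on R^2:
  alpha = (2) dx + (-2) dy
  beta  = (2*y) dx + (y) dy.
alpha ∧ beta = (6*y) dx ∧ dy

Distribute the wedge, using dx_i ∧ dx_j = -dx_j ∧ dx_i and dx_i ∧ dx_i = 0. For each pair (i, j) with i < j, the coefficient of dx_i ∧ dx_j in alpha ∧ beta is (alpha_i * beta_j - alpha_j * beta_i). Collecting: alpha ∧ beta = (6*y) dx ∧ dy.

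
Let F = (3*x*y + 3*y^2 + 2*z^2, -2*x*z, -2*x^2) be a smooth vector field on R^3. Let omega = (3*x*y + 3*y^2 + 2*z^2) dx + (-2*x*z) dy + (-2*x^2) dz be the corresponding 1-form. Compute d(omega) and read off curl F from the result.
d(omega) = (2*x) dy ∧ dz + (4*x + 4*z) dz ∧ dx + (-3*x - 6*y - 2*z) dx ∧ dy; curl F = (2*x, 4*x + 4*z, -3*x - 6*y - 2*z)

d omega = sum_{i<j} (∂f_j/∂x_i - ∂f_i/∂x_j) dx_i ∧ dx_j. Under the identification (dy ∧ dz, dz ∧ dx, dx ∧ dy) ↔ (e_x, e_y, e_z), the coefficients are exactly the components of curl F. Compute:
  ∂R/∂y - ∂Q/∂z = (0) - (-2*x) = 2*x
  ∂P/∂z - ∂R/∂x = (4*z) - (-4*x) = 4*x + 4*z
  ∂Q/∂x - ∂P/∂y = (-2*z) - (3*x + 6*y) = -3*x - 6*y - 2*z.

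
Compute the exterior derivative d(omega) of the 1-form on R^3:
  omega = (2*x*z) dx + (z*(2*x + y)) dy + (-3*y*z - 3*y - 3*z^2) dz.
d(omega) = (2*z) dx ∧ dy + (-2*x) dx ∧ dz + (-2*x - y - 3*z - 3) dy ∧ dz

For a 1-form omega = sum_i f_i dx_i, the exterior derivative is
  d(omega) = sum_{i < j} (∂f_j/∂x_i - ∂f_i/∂x_j) dx_i ∧ dx_j.
  coefficient of dx ∧ dy: ∂f_2/∂x - ∂f_1/∂y = ∂(z*(2*x + y))/∂x - ∂(2*x*z)/∂y = 2*z
  coefficient of dx ∧ dz: ∂f_3/∂x - ∂f_1/∂z = ∂(-3*y*z - 3*y - 3*z^2)/∂x - ∂(2*x*z)/∂z = -2*x
  coefficient of dy ∧ dz: ∂f_3/∂y - ∂f_2/∂z = ∂(-3*y*z - 3*y - 3*z^2)/∂y - ∂(z*(2*x + y))/∂z = -2*x - y - 3*z - 3
Assembling: d(omega) = (2*z) dx ∧ dy + (-2*x) dx ∧ dz + (-2*x - y - 3*z - 3) dy ∧ dz.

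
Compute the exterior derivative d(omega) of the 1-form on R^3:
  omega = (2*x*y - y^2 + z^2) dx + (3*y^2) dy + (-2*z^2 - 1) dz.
d(omega) = (-2*x + 2*y) dx ∧ dy + (-2*z) dx ∧ dz

For a 1-form omega = sum_i f_i dx_i, the exterior derivative is
  d(omega) = sum_{i < j} (∂f_j/∂x_i - ∂f_i/∂x_j) dx_i ∧ dx_j.
  coefficient of dx ∧ dy: ∂f_2/∂x - ∂f_1/∂y = ∂(3*y^2)/∂x - ∂(2*x*y - y^2 + z^2)/∂y = -2*x + 2*y
  coefficient of dx ∧ dz: ∂f_3/∂x - ∂f_1/∂z = ∂(-2*z^2 - 1)/∂x - ∂(2*x*y - y^2 + z^2)/∂z = -2*z
Assembling: d(omega) = (-2*x + 2*y) dx ∧ dy + (-2*z) dx ∧ dz.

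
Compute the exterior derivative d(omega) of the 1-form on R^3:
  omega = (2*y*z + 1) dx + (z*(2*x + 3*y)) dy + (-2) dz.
d(omega) = (-2*y) dx ∧ dz + (-2*x - 3*y) dy ∧ dz

For a 1-form omega = sum_i f_i dx_i, the exterior derivative is
  d(omega) = sum_{i < j} (∂f_j/∂x_i - ∂f_i/∂x_j) dx_i ∧ dx_j.
  coefficient of dx ∧ dz: ∂f_3/∂x - ∂f_1/∂z = ∂(-2)/∂x - ∂(2*y*z + 1)/∂z = -2*y
  coefficient of dy ∧ dz: ∂f_3/∂y - ∂f_2/∂z = ∂(-2)/∂y - ∂(z*(2*x + 3*y))/∂z = -2*x - 3*y
Assembling: d(omega) = (-2*y) dx ∧ dz + (-2*x - 3*y) dy ∧ dz.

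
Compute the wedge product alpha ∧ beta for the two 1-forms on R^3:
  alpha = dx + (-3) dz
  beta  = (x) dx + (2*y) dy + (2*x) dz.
alpha ∧ beta = (2*y) dx ∧ dy + (5*x) dx ∧ dz + (6*y) dy ∧ dz

Distribute the wedge, using dx_i ∧ dx_j = -dx_j ∧ dx_i and dx_i ∧ dx_i = 0. For each pair (i, j) with i < j, the coefficient of dx_i ∧ dx_j in alpha ∧ beta is (alpha_i * beta_j - alpha_j * beta_i). Collecting: alpha ∧ beta = (2*y) dx ∧ dy + (5*x) dx ∧ dz + (6*y) dy ∧ dz.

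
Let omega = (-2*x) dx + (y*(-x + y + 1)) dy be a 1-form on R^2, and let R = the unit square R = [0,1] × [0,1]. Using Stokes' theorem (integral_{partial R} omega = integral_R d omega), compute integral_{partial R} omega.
integral_(partial R) omega = -1/2

Stokes: integral_partial_R omega = integral_R d omega with d omega = (∂Q/∂x - ∂P/∂y) dx ∧ dy.
  ∂Q/∂x = -y
  ∂P/∂y = 0
  integrand = ∂Q/∂x - ∂P/∂y = -y.
Integrating over R: integral_0^1 integral_0^1 (-y) dx dy = -1/2.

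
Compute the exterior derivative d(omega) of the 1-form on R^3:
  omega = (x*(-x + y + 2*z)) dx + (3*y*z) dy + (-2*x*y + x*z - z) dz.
d(omega) = (-x) dx ∧ dy + (-2*x - 2*y + z) dx ∧ dz + (-2*x - 3*y) dy ∧ dz

For a 1-form omega = sum_i f_i dx_i, the exterior derivative is
  d(omega) = sum_{i < j} (∂f_j/∂x_i - ∂f_i/∂x_j) dx_i ∧ dx_j.
  coefficient of dx ∧ dy: ∂f_2/∂x - ∂f_1/∂y = ∂(3*y*z)/∂x - ∂(x*(-x + y + 2*z))/∂y = -x
  coefficient of dx ∧ dz: ∂f_3/∂x - ∂f_1/∂z = ∂(-2*x*y + x*z - z)/∂x - ∂(x*(-x + y + 2*z))/∂z = -2*x - 2*y + z
  coefficient of dy ∧ dz: ∂f_3/∂y - ∂f_2/∂z = ∂(-2*x*y + x*z - z)/∂y - ∂(3*y*z)/∂z = -2*x - 3*y
Assembling: d(omega) = (-x) dx ∧ dy + (-2*x - 2*y + z) dx ∧ dz + (-2*x - 3*y) dy ∧ dz.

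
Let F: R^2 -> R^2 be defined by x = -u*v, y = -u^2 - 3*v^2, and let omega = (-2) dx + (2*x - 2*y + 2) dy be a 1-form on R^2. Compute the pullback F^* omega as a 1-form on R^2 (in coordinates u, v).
F^* omega = (-4*u^3 + 4*u^2*v - 12*u*v^2 - 4*u + 2*v) du + (-12*u^2*v + 12*u*v^2 + 2*u - 36*v^3 - 12*v) dv

Using F^*(f dg) = (f ∘ F) d(g ∘ F), substitute each coordinate x_i by F_i(u, v) in f_i, and replace dx_i by d F_i = (∂F_i/∂u) du + (∂F_i/∂v) dv.
  For the x component: f_1(F) = -2; d F_1 = (-v) du + (-u) dv
  For the y component: f_2(F) = 2*u^2 - 2*u*v + 6*v^2 + 2; d F_2 = (-2*u) du + (-6*v) dv
Combining and collecting du, dv coefficients:
  coeff of du: -4*u^3 + 4*u^2*v - 12*u*v^2 - 4*u + 2*v
  coeff of dv: -12*u^2*v + 12*u*v^2 + 2*u - 36*v^3 - 12*v
F^* omega = (-4*u^3 + 4*u^2*v - 12*u*v^2 - 4*u + 2*v) du + (-12*u^2*v + 12*u*v^2 + 2*u - 36*v^3 - 12*v) dv.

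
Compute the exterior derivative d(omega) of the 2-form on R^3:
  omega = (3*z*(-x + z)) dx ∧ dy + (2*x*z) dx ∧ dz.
d(omega) = (-3*x + 6*z) dx ∧ dy ∧ dz

For a 2-form omega = sum_{i<j} g_{ij} dx_i ∧ dx_j, the exterior derivative is
  d(omega) = sum_{i<j} d(g_{ij}) ∧ dx_i ∧ dx_j = sum_{i<j, k} (∂g_{ij}/∂x_k) dx_k ∧ dx_i ∧ dx_j.
Expand each term, using dx_k ∧ dx_i ∧ dx_j = sgn(permutation) dx_{(a)} ∧ dx_{(b)} ∧ dx_{(c)} with (a < b < c) sorted:
  d(3*z*(-x + z)) includes (∂/∂z)(3*z*(-x + z)) dz = (-3*x + 6*z) dz, which multiplied by dx ∧ dy gives (-3*x + 6*z) dx ∧ dy ∧ dz
Collecting like 3-forms: d(omega) = (-3*x + 6*z) dx ∧ dy ∧ dz.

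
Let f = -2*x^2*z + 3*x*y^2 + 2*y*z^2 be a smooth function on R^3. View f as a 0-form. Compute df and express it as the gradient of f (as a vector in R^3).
df = (-4*x*z + 3*y^2) dx + (6*x*y + 2*z^2) dy + (-2*x^2 + 4*y*z) dz; grad f = (-4*x*z + 3*y^2, 6*x*y + 2*z^2, -2*x^2 + 4*y*z)

For a 0-form f, d f = (∂f/∂x) dx + (∂f/∂y) dy + (∂f/∂z) dz. The components of the vector representation are exactly the entries of grad f in Cartesian coordinates:
  ∂f/∂x = -4*x*z + 3*y^2
  ∂f/∂y = 6*x*y + 2*z^2
  ∂f/∂z = -2*x^2 + 4*y*z.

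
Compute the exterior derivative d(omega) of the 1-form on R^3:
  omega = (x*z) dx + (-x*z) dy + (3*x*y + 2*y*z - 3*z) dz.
d(omega) = (-z) dx ∧ dy + (-x + 3*y) dx ∧ dz + (4*x + 2*z) dy ∧ dz

For a 1-form omega = sum_i f_i dx_i, the exterior derivative is
  d(omega) = sum_{i < j} (∂f_j/∂x_i - ∂f_i/∂x_j) dx_i ∧ dx_j.
  coefficient of dx ∧ dy: ∂f_2/∂x - ∂f_1/∂y = ∂(-x*z)/∂x - ∂(x*z)/∂y = -z
  coefficient of dx ∧ dz: ∂f_3/∂x - ∂f_1/∂z = ∂(3*x*y + 2*y*z - 3*z)/∂x - ∂(x*z)/∂z = -x + 3*y
  coefficient of dy ∧ dz: ∂f_3/∂y - ∂f_2/∂z = ∂(3*x*y + 2*y*z - 3*z)/∂y - ∂(-x*z)/∂z = 4*x + 2*z
Assembling: d(omega) = (-z) dx ∧ dy + (-x + 3*y) dx ∧ dz + (4*x + 2*z) dy ∧ dz.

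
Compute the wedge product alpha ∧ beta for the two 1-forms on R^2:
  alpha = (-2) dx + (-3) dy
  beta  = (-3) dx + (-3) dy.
alpha ∧ beta = (-3) dx ∧ dy

Distribute the wedge, using dx_i ∧ dx_j = -dx_j ∧ dx_i and dx_i ∧ dx_i = 0. For each pair (i, j) with i < j, the coefficient of dx_i ∧ dx_j in alpha ∧ beta is (alpha_i * beta_j - alpha_j * beta_i). Collecting: alpha ∧ beta = (-3) dx ∧ dy.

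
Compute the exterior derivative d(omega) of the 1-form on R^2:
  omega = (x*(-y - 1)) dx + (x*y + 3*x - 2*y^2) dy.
d(omega) = (x + y + 3) dx ∧ dy

For a 1-form omega = sum_i f_i dx_i, the exterior derivative is
  d(omega) = sum_{i < j} (∂f_j/∂x_i - ∂f_i/∂x_j) dx_i ∧ dx_j.
  coefficient of dx ∧ dy: ∂f_2/∂x - ∂f_1/∂y = ∂(x*y + 3*x - 2*y^2)/∂x - ∂(x*(-y - 1))/∂y = x + y + 3
Assembling: d(omega) = (x + y + 3) dx ∧ dy.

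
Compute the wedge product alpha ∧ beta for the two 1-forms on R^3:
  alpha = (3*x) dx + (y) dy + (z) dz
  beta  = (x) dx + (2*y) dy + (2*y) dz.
alpha ∧ beta = (5*x*y) dx ∧ dy + (x*(6*y - z)) dx ∧ dz + (2*y*(y - z)) dy ∧ dz

Distribute the wedge, using dx_i ∧ dx_j = -dx_j ∧ dx_i and dx_i ∧ dx_i = 0. For each pair (i, j) with i < j, the coefficient of dx_i ∧ dx_j in alpha ∧ beta is (alpha_i * beta_j - alpha_j * beta_i). Collecting: alpha ∧ beta = (5*x*y) dx ∧ dy + (x*(6*y - z)) dx ∧ dz + (2*y*(y - z)) dy ∧ dz.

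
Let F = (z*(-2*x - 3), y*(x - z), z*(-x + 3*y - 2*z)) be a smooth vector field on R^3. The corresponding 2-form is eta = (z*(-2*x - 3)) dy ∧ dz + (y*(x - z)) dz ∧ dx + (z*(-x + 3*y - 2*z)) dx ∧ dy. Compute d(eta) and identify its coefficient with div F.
d(eta) = (3*y - 7*z) dx ∧ dy ∧ dz; div F = 3*y - 7*z

For a 2-form in R^3 of the form above, applying d gives a 3-form with coefficient ∂P/∂x + ∂Q/∂y + ∂R/∂z:
  ∂P/∂x = -2*z
  ∂Q/∂y = x - z
  ∂R/∂z = -x + 3*y - 4*z
Sum = 3*y - 7*z, which is exactly div F.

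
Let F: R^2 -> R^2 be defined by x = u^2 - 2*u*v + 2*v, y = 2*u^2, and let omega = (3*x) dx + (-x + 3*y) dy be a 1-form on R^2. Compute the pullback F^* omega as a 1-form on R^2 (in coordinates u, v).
F^* omega = (26*u^3 - 10*u^2*v + 12*u*v^2 + 4*u*v - 12*v^2) du + (-6*u^3 + 12*u^2*v + 6*u^2 - 24*u*v + 12*v) dv

Using F^*(f dg) = (f ∘ F) d(g ∘ F), substitute each coordinate x_i by F_i(u, v) in f_i, and replace dx_i by d F_i = (∂F_i/∂u) du + (∂F_i/∂v) dv.
  For the x component: f_1(F) = 3*u^2 - 6*u*v + 6*v; d F_1 = (2*u - 2*v) du + (2 - 2*u) dv
  For the y component: f_2(F) = 5*u^2 + 2*u*v - 2*v; d F_2 = (4*u) du + (0) dv
Combining and collecting du, dv coefficients:
  coeff of du: 26*u^3 - 10*u^2*v + 12*u*v^2 + 4*u*v - 12*v^2
  coeff of dv: -6*u^3 + 12*u^2*v + 6*u^2 - 24*u*v + 12*v
F^* omega = (26*u^3 - 10*u^2*v + 12*u*v^2 + 4*u*v - 12*v^2) du + (-6*u^3 + 12*u^2*v + 6*u^2 - 24*u*v + 12*v) dv.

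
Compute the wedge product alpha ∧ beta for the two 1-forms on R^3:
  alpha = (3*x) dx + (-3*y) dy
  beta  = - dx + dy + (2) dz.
alpha ∧ beta = (3*x - 3*y) dx ∧ dy + (6*x) dx ∧ dz + (-6*y) dy ∧ dz

Distribute the wedge, using dx_i ∧ dx_j = -dx_j ∧ dx_i and dx_i ∧ dx_i = 0. For each pair (i, j) with i < j, the coefficient of dx_i ∧ dx_j in alpha ∧ beta is (alpha_i * beta_j - alpha_j * beta_i). Collecting: alpha ∧ beta = (3*x - 3*y) dx ∧ dy + (6*x) dx ∧ dz + (-6*y) dy ∧ dz.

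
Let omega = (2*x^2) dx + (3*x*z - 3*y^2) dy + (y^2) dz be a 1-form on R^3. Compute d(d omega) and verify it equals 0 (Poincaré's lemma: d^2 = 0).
d(d omega) = 0

Step 1: d omega = sum_{i<j} (∂f_j/∂x_i - ∂f_i/∂x_j) dx_i ∧ dx_j:
  coeff of dx ∧ dy: 3*z
  coeff of dx ∧ dz: 0
  coeff of dy ∧ dz: -3*x + 2*y
Step 2: Apply d again to each 2-form coefficient. The only possible 3-form in R^3 is dx ∧ dy ∧ dz, with coefficient
  ∂(coeff of dy∧dz)/∂x - ∂(coeff of dx∧dz)/∂y + ∂(coeff of dx∧dy)/∂z
  = ∂/∂x (-3*x + 2*y) - ∂/∂y (0) + ∂/∂z (3*z).
Each of these terms simplifies to sums of mixed partials that cancel in pairs. The result is 0 (by equality of mixed partials for smooth functions — Schwarz / Clairaut).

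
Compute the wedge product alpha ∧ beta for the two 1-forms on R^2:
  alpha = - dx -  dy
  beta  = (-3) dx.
alpha ∧ beta = (-3) dx ∧ dy

Distribute the wedge, using dx_i ∧ dx_j = -dx_j ∧ dx_i and dx_i ∧ dx_i = 0. For each pair (i, j) with i < j, the coefficient of dx_i ∧ dx_j in alpha ∧ beta is (alpha_i * beta_j - alpha_j * beta_i). Collecting: alpha ∧ beta = (-3) dx ∧ dy.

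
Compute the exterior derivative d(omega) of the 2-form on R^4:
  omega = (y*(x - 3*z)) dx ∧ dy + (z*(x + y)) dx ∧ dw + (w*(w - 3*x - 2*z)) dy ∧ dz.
d(omega) = (-3*w - 3*y) dx ∧ dy ∧ dz + (-z) dx ∧ dy ∧ dw + (-x - y) dx ∧ dz ∧ dw + (2*w - 3*x - 2*z) dy ∧ dz ∧ dw

For a 2-form omega = sum_{i<j} g_{ij} dx_i ∧ dx_j, the exterior derivative is
  d(omega) = sum_{i<j} d(g_{ij}) ∧ dx_i ∧ dx_j = sum_{i<j, k} (∂g_{ij}/∂x_k) dx_k ∧ dx_i ∧ dx_j.
Expand each term, using dx_k ∧ dx_i ∧ dx_j = sgn(permutation) dx_{(a)} ∧ dx_{(b)} ∧ dx_{(c)} with (a < b < c) sorted:
  d(y*(x - 3*z)) includes (∂/∂z)(y*(x - 3*z)) dz = (-3*y) dz, which multiplied by dx ∧ dy gives (-3*y) dx ∧ dy ∧ dz
  d(z*(x + y)) includes (∂/∂y)(z*(x + y)) dy = (z) dy, which multiplied by dx ∧ dw gives (-z) dx ∧ dy ∧ dw
  d(z*(x + y)) includes (∂/∂z)(z*(x + y)) dz = (x + y) dz, which multiplied by dx ∧ dw gives (-x - y) dx ∧ dz ∧ dw
  d(w*(w - 3*x - 2*z)) includes (∂/∂x)(w*(w - 3*x - 2*z)) dx = (-3*w) dx, which multiplied by dy ∧ dz gives (-3*w) dx ∧ dy ∧ dz
  d(w*(w - 3*x - 2*z)) includes (∂/∂w)(w*(w - 3*x - 2*z)) dw = (2*w - 3*x - 2*z) dw, which multiplied by dy ∧ dz gives (2*w - 3*x - 2*z) dy ∧ dz ∧ dw
Collecting like 3-forms: d(omega) = (-3*w - 3*y) dx ∧ dy ∧ dz + (-z) dx ∧ dy ∧ dw + (-x - y) dx ∧ dz ∧ dw + (2*w - 3*x - 2*z) dy ∧ dz ∧ dw.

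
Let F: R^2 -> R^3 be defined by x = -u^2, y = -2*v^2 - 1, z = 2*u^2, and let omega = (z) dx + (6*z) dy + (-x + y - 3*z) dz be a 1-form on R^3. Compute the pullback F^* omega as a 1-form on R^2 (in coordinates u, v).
F^* omega = (4*u*(-6*u^2 - 2*v^2 - 1)) du + (-48*u^2*v) dv

Using F^*(f dg) = (f ∘ F) d(g ∘ F), substitute each coordinate x_i by F_i(u, v) in f_i, and replace dx_i by d F_i = (∂F_i/∂u) du + (∂F_i/∂v) dv.
  For the x component: f_1(F) = 2*u^2; d F_1 = (-2*u) du + (0) dv
  For the y component: f_2(F) = 12*u^2; d F_2 = (0) du + (-4*v) dv
  For the z component: f_3(F) = -5*u^2 - 2*v^2 - 1; d F_3 = (4*u) du + (0) dv
Combining and collecting du, dv coefficients:
  coeff of du: 4*u*(-6*u^2 - 2*v^2 - 1)
  coeff of dv: -48*u^2*v
F^* omega = (4*u*(-6*u^2 - 2*v^2 - 1)) du + (-48*u^2*v) dv.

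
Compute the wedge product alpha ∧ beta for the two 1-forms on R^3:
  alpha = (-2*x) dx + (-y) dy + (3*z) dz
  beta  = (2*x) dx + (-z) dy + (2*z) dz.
alpha ∧ beta = (2*x*(y + z)) dx ∧ dy + (-10*x*z) dx ∧ dz + (z*(-2*y + 3*z)) dy ∧ dz

Distribute the wedge, using dx_i ∧ dx_j = -dx_j ∧ dx_i and dx_i ∧ dx_i = 0. For each pair (i, j) with i < j, the coefficient of dx_i ∧ dx_j in alpha ∧ beta is (alpha_i * beta_j - alpha_j * beta_i). Collecting: alpha ∧ beta = (2*x*(y + z)) dx ∧ dy + (-10*x*z) dx ∧ dz + (z*(-2*y + 3*z)) dy ∧ dz.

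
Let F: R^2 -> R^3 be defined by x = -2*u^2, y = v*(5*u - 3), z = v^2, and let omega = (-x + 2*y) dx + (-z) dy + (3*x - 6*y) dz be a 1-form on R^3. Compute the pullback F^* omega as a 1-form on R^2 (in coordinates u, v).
F^* omega = (-8*u^3 - 40*u^2*v + 24*u*v - 5*v^3) du + (v*(-12*u^2 - 65*u*v + 39*v)) dv

Using F^*(f dg) = (f ∘ F) d(g ∘ F), substitute each coordinate x_i by F_i(u, v) in f_i, and replace dx_i by d F_i = (∂F_i/∂u) du + (∂F_i/∂v) dv.
  For the x component: f_1(F) = 2*u^2 + 10*u*v - 6*v; d F_1 = (-4*u) du + (0) dv
  For the y component: f_2(F) = -v^2; d F_2 = (5*v) du + (5*u - 3) dv
  For the z component: f_3(F) = -6*u^2 - 30*u*v + 18*v; d F_3 = (0) du + (2*v) dv
Combining and collecting du, dv coefficients:
  coeff of du: -8*u^3 - 40*u^2*v + 24*u*v - 5*v^3
  coeff of dv: v*(-12*u^2 - 65*u*v + 39*v)
F^* omega = (-8*u^3 - 40*u^2*v + 24*u*v - 5*v^3) du + (v*(-12*u^2 - 65*u*v + 39*v)) dv.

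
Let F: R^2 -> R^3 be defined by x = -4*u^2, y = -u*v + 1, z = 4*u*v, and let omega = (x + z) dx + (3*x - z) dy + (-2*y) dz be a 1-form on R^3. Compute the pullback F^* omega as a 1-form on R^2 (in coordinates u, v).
F^* omega = (32*u^3 - 20*u^2*v + 12*u*v^2 - 8*v) du + (4*u*(3*u^2 + 3*u*v - 2)) dv

Using F^*(f dg) = (f ∘ F) d(g ∘ F), substitute each coordinate x_i by F_i(u, v) in f_i, and replace dx_i by d F_i = (∂F_i/∂u) du + (∂F_i/∂v) dv.
  For the x component: f_1(F) = 4*u*(-u + v); d F_1 = (-8*u) du + (0) dv
  For the y component: f_2(F) = 4*u*(-3*u - v); d F_2 = (-v) du + (-u) dv
  For the z component: f_3(F) = 2*u*v - 2; d F_3 = (4*v) du + (4*u) dv
Combining and collecting du, dv coefficients:
  coeff of du: 32*u^3 - 20*u^2*v + 12*u*v^2 - 8*v
  coeff of dv: 4*u*(3*u^2 + 3*u*v - 2)
F^* omega = (32*u^3 - 20*u^2*v + 12*u*v^2 - 8*v) du + (4*u*(3*u^2 + 3*u*v - 2)) dv.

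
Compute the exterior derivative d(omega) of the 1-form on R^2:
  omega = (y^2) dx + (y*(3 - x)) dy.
d(omega) = (-3*y) dx ∧ dy

For a 1-form omega = sum_i f_i dx_i, the exterior derivative is
  d(omega) = sum_{i < j} (∂f_j/∂x_i - ∂f_i/∂x_j) dx_i ∧ dx_j.
  coefficient of dx ∧ dy: ∂f_2/∂x - ∂f_1/∂y = ∂(y*(3 - x))/∂x - ∂(y^2)/∂y = -3*y
Assembling: d(omega) = (-3*y) dx ∧ dy.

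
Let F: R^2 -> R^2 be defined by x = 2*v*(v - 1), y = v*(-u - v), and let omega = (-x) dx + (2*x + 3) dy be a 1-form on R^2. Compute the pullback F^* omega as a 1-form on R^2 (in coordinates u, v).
F^* omega = (v*(-4*v^2 + 4*v - 3)) du + (-4*u*v^2 + 4*u*v - 3*u - 16*v^3 + 20*v^2 - 10*v) dv

Using F^*(f dg) = (f ∘ F) d(g ∘ F), substitute each coordinate x_i by F_i(u, v) in f_i, and replace dx_i by d F_i = (∂F_i/∂u) du + (∂F_i/∂v) dv.
  For the x component: f_1(F) = 2*v*(1 - v); d F_1 = (0) du + (4*v - 2) dv
  For the y component: f_2(F) = 4*v^2 - 4*v + 3; d F_2 = (-v) du + (-u - 2*v) dv
Combining and collecting du, dv coefficients:
  coeff of du: v*(-4*v^2 + 4*v - 3)
  coeff of dv: -4*u*v^2 + 4*u*v - 3*u - 16*v^3 + 20*v^2 - 10*v
F^* omega = (v*(-4*v^2 + 4*v - 3)) du + (-4*u*v^2 + 4*u*v - 3*u - 16*v^3 + 20*v^2 - 10*v) dv.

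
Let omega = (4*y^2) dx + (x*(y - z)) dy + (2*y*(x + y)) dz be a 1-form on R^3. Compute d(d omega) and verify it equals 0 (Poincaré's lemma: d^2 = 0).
d(d omega) = 0

Step 1: d omega = sum_{i<j} (∂f_j/∂x_i - ∂f_i/∂x_j) dx_i ∧ dx_j:
  coeff of dx ∧ dy: -7*y - z
  coeff of dx ∧ dz: 2*y
  coeff of dy ∧ dz: 3*x + 4*y
Step 2: Apply d again to each 2-form coefficient. The only possible 3-form in R^3 is dx ∧ dy ∧ dz, with coefficient
  ∂(coeff of dy∧dz)/∂x - ∂(coeff of dx∧dz)/∂y + ∂(coeff of dx∧dy)/∂z
  = ∂/∂x (3*x + 4*y) - ∂/∂y (2*y) + ∂/∂z (-7*y - z).
Each of these terms simplifies to sums of mixed partials that cancel in pairs. The result is 0 (by equality of mixed partials for smooth functions — Schwarz / Clairaut).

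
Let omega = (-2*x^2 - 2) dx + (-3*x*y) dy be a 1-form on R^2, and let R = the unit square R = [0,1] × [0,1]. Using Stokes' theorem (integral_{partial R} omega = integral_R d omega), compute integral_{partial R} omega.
integral_(partial R) omega = -3/2

Stokes: integral_partial_R omega = integral_R d omega with d omega = (∂Q/∂x - ∂P/∂y) dx ∧ dy.
  ∂Q/∂x = -3*y
  ∂P/∂y = 0
  integrand = ∂Q/∂x - ∂P/∂y = -3*y.
Integrating over R: integral_0^1 integral_0^1 (-3*y) dx dy = -3/2.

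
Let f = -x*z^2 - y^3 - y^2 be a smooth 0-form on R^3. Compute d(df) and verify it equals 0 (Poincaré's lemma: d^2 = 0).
d(df) = 0

Step 1: df = sum_i (∂f/∂x_i) dx_i = (-z^2) dx + (y*(-3*y - 2)) dy + (-2*x*z) dz.
Step 2: Apply d again. Using the 1-form formula, the coefficient of dx ∧ dy in d(df) is ∂^2 f/∂x ∂y - ∂^2 f/∂y ∂x = (0) - (0) = 0 (equality of mixed partials for smooth f).
Similarly for dx ∧ dz and dy ∧ dz — all coefficients vanish. So d(df) = 0.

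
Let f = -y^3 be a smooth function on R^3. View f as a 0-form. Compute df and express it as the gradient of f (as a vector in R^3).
df = (0) dx + (-3*y^2) dy + (0) dz; grad f = (0, -3*y^2, 0)

For a 0-form f, d f = (∂f/∂x) dx + (∂f/∂y) dy + (∂f/∂z) dz. The components of the vector representation are exactly the entries of grad f in Cartesian coordinates:
  ∂f/∂x = 0
  ∂f/∂y = -3*y^2
  ∂f/∂z = 0.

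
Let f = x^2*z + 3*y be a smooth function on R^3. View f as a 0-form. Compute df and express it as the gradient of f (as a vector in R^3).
df = (2*x*z) dx + (3) dy + (x^2) dz; grad f = (2*x*z, 3, x^2)

For a 0-form f, d f = (∂f/∂x) dx + (∂f/∂y) dy + (∂f/∂z) dz. The components of the vector representation are exactly the entries of grad f in Cartesian coordinates:
  ∂f/∂x = 2*x*z
  ∂f/∂y = 3
  ∂f/∂z = x^2.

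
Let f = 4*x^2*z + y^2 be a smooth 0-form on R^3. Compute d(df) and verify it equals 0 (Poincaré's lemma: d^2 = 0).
d(df) = 0

Step 1: df = sum_i (∂f/∂x_i) dx_i = (8*x*z) dx + (2*y) dy + (4*x^2) dz.
Step 2: Apply d again. Using the 1-form formula, the coefficient of dx ∧ dy in d(df) is ∂^2 f/∂x ∂y - ∂^2 f/∂y ∂x = (0) - (0) = 0 (equality of mixed partials for smooth f).
Similarly for dx ∧ dz and dy ∧ dz — all coefficients vanish. So d(df) = 0.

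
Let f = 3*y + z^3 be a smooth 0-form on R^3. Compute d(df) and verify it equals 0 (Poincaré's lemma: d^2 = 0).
d(df) = 0

Step 1: df = sum_i (∂f/∂x_i) dx_i = (0) dx + (3) dy + (3*z^2) dz.
Step 2: Apply d again. Using the 1-form formula, the coefficient of dx ∧ dy in d(df) is ∂^2 f/∂x ∂y - ∂^2 f/∂y ∂x = (0) - (0) = 0 (equality of mixed partials for smooth f).
Similarly for dx ∧ dz and dy ∧ dz — all coefficients vanish. So d(df) = 0.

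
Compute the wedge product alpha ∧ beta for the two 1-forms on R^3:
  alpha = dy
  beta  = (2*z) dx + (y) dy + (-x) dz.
alpha ∧ beta = (-2*z) dx ∧ dy + (-x) dy ∧ dz

Distribute the wedge, using dx_i ∧ dx_j = -dx_j ∧ dx_i and dx_i ∧ dx_i = 0. For each pair (i, j) with i < j, the coefficient of dx_i ∧ dx_j in alpha ∧ beta is (alpha_i * beta_j - alpha_j * beta_i). Collecting: alpha ∧ beta = (-2*z) dx ∧ dy + (-x) dy ∧ dz.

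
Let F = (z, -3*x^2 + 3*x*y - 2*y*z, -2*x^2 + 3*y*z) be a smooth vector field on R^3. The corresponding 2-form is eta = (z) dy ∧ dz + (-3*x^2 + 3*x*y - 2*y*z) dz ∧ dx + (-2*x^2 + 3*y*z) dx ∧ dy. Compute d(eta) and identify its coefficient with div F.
d(eta) = (3*x + 3*y - 2*z) dx ∧ dy ∧ dz; div F = 3*x + 3*y - 2*z

For a 2-form in R^3 of the form above, applying d gives a 3-form with coefficient ∂P/∂x + ∂Q/∂y + ∂R/∂z:
  ∂P/∂x = 0
  ∂Q/∂y = 3*x - 2*z
  ∂R/∂z = 3*y
Sum = 3*x + 3*y - 2*z, which is exactly div F.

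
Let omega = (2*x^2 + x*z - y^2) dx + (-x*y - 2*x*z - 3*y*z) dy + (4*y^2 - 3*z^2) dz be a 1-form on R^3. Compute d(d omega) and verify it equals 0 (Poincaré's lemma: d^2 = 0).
d(d omega) = 0

Step 1: d omega = sum_{i<j} (∂f_j/∂x_i - ∂f_i/∂x_j) dx_i ∧ dx_j:
  coeff of dx ∧ dy: y - 2*z
  coeff of dx ∧ dz: -x
  coeff of dy ∧ dz: 2*x + 11*y
Step 2: Apply d again to each 2-form coefficient. The only possible 3-form in R^3 is dx ∧ dy ∧ dz, with coefficient
  ∂(coeff of dy∧dz)/∂x - ∂(coeff of dx∧dz)/∂y + ∂(coeff of dx∧dy)/∂z
  = ∂/∂x (2*x + 11*y) - ∂/∂y (-x) + ∂/∂z (y - 2*z).
Each of these terms simplifies to sums of mixed partials that cancel in pairs. The result is 0 (by equality of mixed partials for smooth functions — Schwarz / Clairaut).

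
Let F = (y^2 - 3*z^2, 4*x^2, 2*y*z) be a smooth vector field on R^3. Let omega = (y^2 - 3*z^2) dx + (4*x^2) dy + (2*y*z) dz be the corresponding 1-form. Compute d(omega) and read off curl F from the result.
d(omega) = (2*z) dy ∧ dz + (-6*z) dz ∧ dx + (8*x - 2*y) dx ∧ dy; curl F = (2*z, -6*z, 8*x - 2*y)

d omega = sum_{i<j} (∂f_j/∂x_i - ∂f_i/∂x_j) dx_i ∧ dx_j. Under the identification (dy ∧ dz, dz ∧ dx, dx ∧ dy) ↔ (e_x, e_y, e_z), the coefficients are exactly the components of curl F. Compute:
  ∂R/∂y - ∂Q/∂z = (2*z) - (0) = 2*z
  ∂P/∂z - ∂R/∂x = (-6*z) - (0) = -6*z
  ∂Q/∂x - ∂P/∂y = (8*x) - (2*y) = 8*x - 2*y.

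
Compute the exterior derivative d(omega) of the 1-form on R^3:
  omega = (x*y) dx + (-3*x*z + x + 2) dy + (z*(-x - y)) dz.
d(omega) = (-x - 3*z + 1) dx ∧ dy + (-z) dx ∧ dz + (3*x - z) dy ∧ dz

For a 1-form omega = sum_i f_i dx_i, the exterior derivative is
  d(omega) = sum_{i < j} (∂f_j/∂x_i - ∂f_i/∂x_j) dx_i ∧ dx_j.
  coefficient of dx ∧ dy: ∂f_2/∂x - ∂f_1/∂y = ∂(-3*x*z + x + 2)/∂x - ∂(x*y)/∂y = -x - 3*z + 1
  coefficient of dx ∧ dz: ∂f_3/∂x - ∂f_1/∂z = ∂(z*(-x - y))/∂x - ∂(x*y)/∂z = -z
  coefficient of dy ∧ dz: ∂f_3/∂y - ∂f_2/∂z = ∂(z*(-x - y))/∂y - ∂(-3*x*z + x + 2)/∂z = 3*x - z
Assembling: d(omega) = (-x - 3*z + 1) dx ∧ dy + (-z) dx ∧ dz + (3*x - z) dy ∧ dz.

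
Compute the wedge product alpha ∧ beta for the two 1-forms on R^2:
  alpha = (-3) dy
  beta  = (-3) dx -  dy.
alpha ∧ beta = (-9) dx ∧ dy

Distribute the wedge, using dx_i ∧ dx_j = -dx_j ∧ dx_i and dx_i ∧ dx_i = 0. For each pair (i, j) with i < j, the coefficient of dx_i ∧ dx_j in alpha ∧ beta is (alpha_i * beta_j - alpha_j * beta_i). Collecting: alpha ∧ beta = (-9) dx ∧ dy.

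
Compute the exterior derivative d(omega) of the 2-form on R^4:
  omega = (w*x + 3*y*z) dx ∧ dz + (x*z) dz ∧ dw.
d(omega) = (-3*z) dx ∧ dy ∧ dz + (x + z) dx ∧ dz ∧ dw

For a 2-form omega = sum_{i<j} g_{ij} dx_i ∧ dx_j, the exterior derivative is
  d(omega) = sum_{i<j} d(g_{ij}) ∧ dx_i ∧ dx_j = sum_{i<j, k} (∂g_{ij}/∂x_k) dx_k ∧ dx_i ∧ dx_j.
Expand each term, using dx_k ∧ dx_i ∧ dx_j = sgn(permutation) dx_{(a)} ∧ dx_{(b)} ∧ dx_{(c)} with (a < b < c) sorted:
  d(w*x + 3*y*z) includes (∂/∂y)(w*x + 3*y*z) dy = (3*z) dy, which multiplied by dx ∧ dz gives (-3*z) dx ∧ dy ∧ dz
  d(w*x + 3*y*z) includes (∂/∂w)(w*x + 3*y*z) dw = (x) dw, which multiplied by dx ∧ dz gives (x) dx ∧ dz ∧ dw
  d(x*z) includes (∂/∂x)(x*z) dx = (z) dx, which multiplied by dz ∧ dw gives (z) dx ∧ dz ∧ dw
Collecting like 3-forms: d(omega) = (-3*z) dx ∧ dy ∧ dz + (x + z) dx ∧ dz ∧ dw.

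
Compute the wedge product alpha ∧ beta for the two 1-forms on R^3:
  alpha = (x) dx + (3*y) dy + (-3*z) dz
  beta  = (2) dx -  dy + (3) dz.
alpha ∧ beta = (-x - 6*y) dx ∧ dy + (3*x + 6*z) dx ∧ dz + (9*y - 3*z) dy ∧ dz

Distribute the wedge, using dx_i ∧ dx_j = -dx_j ∧ dx_i and dx_i ∧ dx_i = 0. For each pair (i, j) with i < j, the coefficient of dx_i ∧ dx_j in alpha ∧ beta is (alpha_i * beta_j - alpha_j * beta_i). Collecting: alpha ∧ beta = (-x - 6*y) dx ∧ dy + (3*x + 6*z) dx ∧ dz + (9*y - 3*z) dy ∧ dz.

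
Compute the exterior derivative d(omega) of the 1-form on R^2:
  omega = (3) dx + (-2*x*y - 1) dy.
d(omega) = (-2*y) dx ∧ dy

For a 1-form omega = sum_i f_i dx_i, the exterior derivative is
  d(omega) = sum_{i < j} (∂f_j/∂x_i - ∂f_i/∂x_j) dx_i ∧ dx_j.
  coefficient of dx ∧ dy: ∂f_2/∂x - ∂f_1/∂y = ∂(-2*x*y - 1)/∂x - ∂(3)/∂y = -2*y
Assembling: d(omega) = (-2*y) dx ∧ dy.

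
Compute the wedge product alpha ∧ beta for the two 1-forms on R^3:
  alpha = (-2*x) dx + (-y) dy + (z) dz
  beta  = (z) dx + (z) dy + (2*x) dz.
alpha ∧ beta = (z*(-2*x + y)) dx ∧ dy + (-4*x^2 - z^2) dx ∧ dz + (-2*x*y - z^2) dy ∧ dz

Distribute the wedge, using dx_i ∧ dx_j = -dx_j ∧ dx_i and dx_i ∧ dx_i = 0. For each pair (i, j) with i < j, the coefficient of dx_i ∧ dx_j in alpha ∧ beta is (alpha_i * beta_j - alpha_j * beta_i). Collecting: alpha ∧ beta = (z*(-2*x + y)) dx ∧ dy + (-4*x^2 - z^2) dx ∧ dz + (-2*x*y - z^2) dy ∧ dz.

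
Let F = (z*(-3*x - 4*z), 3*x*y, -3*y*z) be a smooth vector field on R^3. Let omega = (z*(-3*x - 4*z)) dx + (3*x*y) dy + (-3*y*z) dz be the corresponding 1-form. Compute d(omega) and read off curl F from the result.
d(omega) = (-3*z) dy ∧ dz + (-3*x - 8*z) dz ∧ dx + (3*y) dx ∧ dy; curl F = (-3*z, -3*x - 8*z, 3*y)

d omega = sum_{i<j} (∂f_j/∂x_i - ∂f_i/∂x_j) dx_i ∧ dx_j. Under the identification (dy ∧ dz, dz ∧ dx, dx ∧ dy) ↔ (e_x, e_y, e_z), the coefficients are exactly the components of curl F. Compute:
  ∂R/∂y - ∂Q/∂z = (-3*z) - (0) = -3*z
  ∂P/∂z - ∂R/∂x = (-3*x - 8*z) - (0) = -3*x - 8*z
  ∂Q/∂x - ∂P/∂y = (3*y) - (0) = 3*y.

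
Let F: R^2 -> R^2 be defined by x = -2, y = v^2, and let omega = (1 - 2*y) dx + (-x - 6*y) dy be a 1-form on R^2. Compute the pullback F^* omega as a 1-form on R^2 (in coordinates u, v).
F^* omega = (-12*v^3 + 4*v) dv

Using F^*(f dg) = (f ∘ F) d(g ∘ F), substitute each coordinate x_i by F_i(u, v) in f_i, and replace dx_i by d F_i = (∂F_i/∂u) du + (∂F_i/∂v) dv.
  For the x component: f_1(F) = 1 - 2*v^2; d F_1 = (0) du + (0) dv
  For the y component: f_2(F) = 2 - 6*v^2; d F_2 = (0) du + (2*v) dv
Combining and collecting du, dv coefficients:
  coeff of du: 0
  coeff of dv: -12*v^3 + 4*v
F^* omega = (-12*v^3 + 4*v) dv.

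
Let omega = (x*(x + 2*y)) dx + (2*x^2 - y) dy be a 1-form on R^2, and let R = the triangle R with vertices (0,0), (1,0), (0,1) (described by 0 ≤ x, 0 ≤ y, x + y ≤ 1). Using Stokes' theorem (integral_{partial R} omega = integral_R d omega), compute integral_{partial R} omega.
integral_(partial R) omega = 1/3

Stokes: integral_partial_R omega = integral_R d omega with d omega = (∂Q/∂x - ∂P/∂y) dx ∧ dy.
  ∂Q/∂x = 4*x
  ∂P/∂y = 2*x
  integrand = ∂Q/∂x - ∂P/∂y = 2*x.
Integrating over R: integral_0^1 integral_0^{1-x} (2*x) dy dx = 1/3.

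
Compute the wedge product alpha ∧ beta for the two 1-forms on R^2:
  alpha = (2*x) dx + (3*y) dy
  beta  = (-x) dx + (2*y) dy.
alpha ∧ beta = (7*x*y) dx ∧ dy

Distribute the wedge, using dx_i ∧ dx_j = -dx_j ∧ dx_i and dx_i ∧ dx_i = 0. For each pair (i, j) with i < j, the coefficient of dx_i ∧ dx_j in alpha ∧ beta is (alpha_i * beta_j - alpha_j * beta_i). Collecting: alpha ∧ beta = (7*x*y) dx ∧ dy.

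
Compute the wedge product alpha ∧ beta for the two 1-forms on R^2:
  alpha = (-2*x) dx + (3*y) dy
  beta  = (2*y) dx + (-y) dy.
alpha ∧ beta = (2*y*(x - 3*y)) dx ∧ dy

Distribute the wedge, using dx_i ∧ dx_j = -dx_j ∧ dx_i and dx_i ∧ dx_i = 0. For each pair (i, j) with i < j, the coefficient of dx_i ∧ dx_j in alpha ∧ beta is (alpha_i * beta_j - alpha_j * beta_i). Collecting: alpha ∧ beta = (2*y*(x - 3*y)) dx ∧ dy.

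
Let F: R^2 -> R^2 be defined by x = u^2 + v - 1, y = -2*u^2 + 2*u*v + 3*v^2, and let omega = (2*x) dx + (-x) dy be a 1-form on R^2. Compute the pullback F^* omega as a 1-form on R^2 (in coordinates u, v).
F^* omega = (8*u^3 - 2*u^2*v + 8*u*v - 8*u - 2*v^2 + 2*v) du + (-2*u^3 - 6*u^2*v + 2*u^2 - 2*u*v + 2*u - 6*v^2 + 8*v - 2) dv

Using F^*(f dg) = (f ∘ F) d(g ∘ F), substitute each coordinate x_i by F_i(u, v) in f_i, and replace dx_i by d F_i = (∂F_i/∂u) du + (∂F_i/∂v) dv.
  For the x component: f_1(F) = 2*u^2 + 2*v - 2; d F_1 = (2*u) du + (1) dv
  For the y component: f_2(F) = -u^2 - v + 1; d F_2 = (-4*u + 2*v) du + (2*u + 6*v) dv
Combining and collecting du, dv coefficients:
  coeff of du: 8*u^3 - 2*u^2*v + 8*u*v - 8*u - 2*v^2 + 2*v
  coeff of dv: -2*u^3 - 6*u^2*v + 2*u^2 - 2*u*v + 2*u - 6*v^2 + 8*v - 2
F^* omega = (8*u^3 - 2*u^2*v + 8*u*v - 8*u - 2*v^2 + 2*v) du + (-2*u^3 - 6*u^2*v + 2*u^2 - 2*u*v + 2*u - 6*v^2 + 8*v - 2) dv.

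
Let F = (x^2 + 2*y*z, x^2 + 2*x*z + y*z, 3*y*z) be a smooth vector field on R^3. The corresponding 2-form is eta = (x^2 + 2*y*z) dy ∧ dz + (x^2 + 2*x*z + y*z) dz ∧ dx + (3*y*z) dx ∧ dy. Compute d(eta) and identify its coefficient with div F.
d(eta) = (2*x + 3*y + z) dx ∧ dy ∧ dz; div F = 2*x + 3*y + z

For a 2-form in R^3 of the form above, applying d gives a 3-form with coefficient ∂P/∂x + ∂Q/∂y + ∂R/∂z:
  ∂P/∂x = 2*x
  ∂Q/∂y = z
  ∂R/∂z = 3*y
Sum = 2*x + 3*y + z, which is exactly div F.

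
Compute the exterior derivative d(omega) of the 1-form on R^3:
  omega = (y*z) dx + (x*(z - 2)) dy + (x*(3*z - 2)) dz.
d(omega) = (-2) dx ∧ dy + (-y + 3*z - 2) dx ∧ dz + (-x) dy ∧ dz

For a 1-form omega = sum_i f_i dx_i, the exterior derivative is
  d(omega) = sum_{i < j} (∂f_j/∂x_i - ∂f_i/∂x_j) dx_i ∧ dx_j.
  coefficient of dx ∧ dy: ∂f_2/∂x - ∂f_1/∂y = ∂(x*(z - 2))/∂x - ∂(y*z)/∂y = -2
  coefficient of dx ∧ dz: ∂f_3/∂x - ∂f_1/∂z = ∂(x*(3*z - 2))/∂x - ∂(y*z)/∂z = -y + 3*z - 2
  coefficient of dy ∧ dz: ∂f_3/∂y - ∂f_2/∂z = ∂(x*(3*z - 2))/∂y - ∂(x*(z - 2))/∂z = -x
Assembling: d(omega) = (-2) dx ∧ dy + (-y + 3*z - 2) dx ∧ dz + (-x) dy ∧ dz.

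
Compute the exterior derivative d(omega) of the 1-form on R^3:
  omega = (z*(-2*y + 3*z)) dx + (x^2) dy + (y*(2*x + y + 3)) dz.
d(omega) = (2*x + 2*z) dx ∧ dy + (4*y - 6*z) dx ∧ dz + (2*x + 2*y + 3) dy ∧ dz

For a 1-form omega = sum_i f_i dx_i, the exterior derivative is
  d(omega) = sum_{i < j} (∂f_j/∂x_i - ∂f_i/∂x_j) dx_i ∧ dx_j.
  coefficient of dx ∧ dy: ∂f_2/∂x - ∂f_1/∂y = ∂(x^2)/∂x - ∂(z*(-2*y + 3*z))/∂y = 2*x + 2*z
  coefficient of dx ∧ dz: ∂f_3/∂x - ∂f_1/∂z = ∂(y*(2*x + y + 3))/∂x - ∂(z*(-2*y + 3*z))/∂z = 4*y - 6*z
  coefficient of dy ∧ dz: ∂f_3/∂y - ∂f_2/∂z = ∂(y*(2*x + y + 3))/∂y - ∂(x^2)/∂z = 2*x + 2*y + 3
Assembling: d(omega) = (2*x + 2*z) dx ∧ dy + (4*y - 6*z) dx ∧ dz + (2*x + 2*y + 3) dy ∧ dz.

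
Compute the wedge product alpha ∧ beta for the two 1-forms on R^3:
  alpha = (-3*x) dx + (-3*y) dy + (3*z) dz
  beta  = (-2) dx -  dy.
alpha ∧ beta = (3*x - 6*y) dx ∧ dy + (6*z) dx ∧ dz + (3*z) dy ∧ dz

Distribute the wedge, using dx_i ∧ dx_j = -dx_j ∧ dx_i and dx_i ∧ dx_i = 0. For each pair (i, j) with i < j, the coefficient of dx_i ∧ dx_j in alpha ∧ beta is (alpha_i * beta_j - alpha_j * beta_i). Collecting: alpha ∧ beta = (3*x - 6*y) dx ∧ dy + (6*z) dx ∧ dz + (3*z) dy ∧ dz.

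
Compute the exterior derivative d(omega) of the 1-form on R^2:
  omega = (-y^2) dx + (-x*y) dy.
d(omega) = (y) dx ∧ dy

For a 1-form omega = sum_i f_i dx_i, the exterior derivative is
  d(omega) = sum_{i < j} (∂f_j/∂x_i - ∂f_i/∂x_j) dx_i ∧ dx_j.
  coefficient of dx ∧ dy: ∂f_2/∂x - ∂f_1/∂y = ∂(-x*y)/∂x - ∂(-y^2)/∂y = y
Assembling: d(omega) = (y) dx ∧ dy.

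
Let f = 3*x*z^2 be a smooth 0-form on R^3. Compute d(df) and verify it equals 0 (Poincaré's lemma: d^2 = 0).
d(df) = 0

Step 1: df = sum_i (∂f/∂x_i) dx_i = (3*z^2) dx + (0) dy + (6*x*z) dz.
Step 2: Apply d again. Using the 1-form formula, the coefficient of dx ∧ dy in d(df) is ∂^2 f/∂x ∂y - ∂^2 f/∂y ∂x = (0) - (0) = 0 (equality of mixed partials for smooth f).
Similarly for dx ∧ dz and dy ∧ dz — all coefficients vanish. So d(df) = 0.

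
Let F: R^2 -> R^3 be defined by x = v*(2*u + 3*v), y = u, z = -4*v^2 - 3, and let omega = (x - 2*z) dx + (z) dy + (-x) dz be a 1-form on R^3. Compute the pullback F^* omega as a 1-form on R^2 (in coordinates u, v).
F^* omega = (4*u*v^2 + 22*v^3 - 4*v^2 + 12*v - 3) du + (4*u^2*v + 50*u*v^2 + 12*u + 90*v^3 + 36*v) dv

Using F^*(f dg) = (f ∘ F) d(g ∘ F), substitute each coordinate x_i by F_i(u, v) in f_i, and replace dx_i by d F_i = (∂F_i/∂u) du + (∂F_i/∂v) dv.
  For the x component: f_1(F) = 2*u*v + 11*v^2 + 6; d F_1 = (2*v) du + (2*u + 6*v) dv
  For the y component: f_2(F) = -4*v^2 - 3; d F_2 = (1) du + (0) dv
  For the z component: f_3(F) = v*(-2*u - 3*v); d F_3 = (0) du + (-8*v) dv
Combining and collecting du, dv coefficients:
  coeff of du: 4*u*v^2 + 22*v^3 - 4*v^2 + 12*v - 3
  coeff of dv: 4*u^2*v + 50*u*v^2 + 12*u + 90*v^3 + 36*v
F^* omega = (4*u*v^2 + 22*v^3 - 4*v^2 + 12*v - 3) du + (4*u^2*v + 50*u*v^2 + 12*u + 90*v^3 + 36*v) dv.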